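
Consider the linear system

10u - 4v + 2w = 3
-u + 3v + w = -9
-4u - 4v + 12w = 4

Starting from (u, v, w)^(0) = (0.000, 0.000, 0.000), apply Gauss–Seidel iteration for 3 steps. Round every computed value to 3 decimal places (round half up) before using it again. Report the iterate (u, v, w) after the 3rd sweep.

Iteration 1:
  u = (3 - (-4)·0.000 - (2)·0.000) / (10) = 0.300
  v = (-9 - (-1)·0.300 - (1)·0.000) / (3) = -2.900
  w = (4 - (-4)·0.300 - (-4)·-2.900) / (12) = -0.533
Iteration 2:
  u = (3 - (-4)·-2.900 - (2)·-0.533) / (10) = -0.753
  v = (-9 - (-1)·-0.753 - (1)·-0.533) / (3) = -3.073
  w = (4 - (-4)·-0.753 - (-4)·-3.073) / (12) = -0.942
Iteration 3:
  u = (3 - (-4)·-3.073 - (2)·-0.942) / (10) = -0.741
  v = (-9 - (-1)·-0.741 - (1)·-0.942) / (3) = -2.933
  w = (4 - (-4)·-0.741 - (-4)·-2.933) / (12) = -0.891

(-0.741, -2.933, -0.891)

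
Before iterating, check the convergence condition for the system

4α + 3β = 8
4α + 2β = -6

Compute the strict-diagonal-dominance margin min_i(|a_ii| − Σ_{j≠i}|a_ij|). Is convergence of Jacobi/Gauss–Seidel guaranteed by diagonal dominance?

-2

row 1: |4| − (3) = 1
row 2: |2| − (4) = -2
minimum over rows = -2 → not strictly diagonally dominant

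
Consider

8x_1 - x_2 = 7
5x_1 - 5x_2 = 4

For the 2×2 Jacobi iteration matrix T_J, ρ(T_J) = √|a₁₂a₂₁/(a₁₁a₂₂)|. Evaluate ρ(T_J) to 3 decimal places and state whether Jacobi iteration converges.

0.354

a₁₂a₂₁/(a₁₁a₂₂) = (-1)·(5) / ((8)·(-5)) = 0.125000
ρ = √|0.125000| = √0.125000 = 0.354
ρ < 1, so Jacobi converges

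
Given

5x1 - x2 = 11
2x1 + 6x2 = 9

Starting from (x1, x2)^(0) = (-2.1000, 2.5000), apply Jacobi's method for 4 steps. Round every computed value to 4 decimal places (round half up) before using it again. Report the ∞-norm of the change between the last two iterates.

Iteration 1:
  x1 = (11 - (-1)·2.5000) / (5) = 2.7000
  x2 = (9 - (2)·-2.1000) / (6) = 2.2000
Iteration 2:
  x1 = (11 - (-1)·2.2000) / (5) = 2.6400
  x2 = (9 - (2)·2.7000) / (6) = 0.6000
Iteration 3:
  x1 = (11 - (-1)·0.6000) / (5) = 2.3200
  x2 = (9 - (2)·2.6400) / (6) = 0.6200
Iteration 4:
  x1 = (11 - (-1)·0.6200) / (5) = 2.3240
  x2 = (9 - (2)·2.3200) / (6) = 0.7267
Change: (0.0040, 0.1067) → max |·| = 0.1067

0.1067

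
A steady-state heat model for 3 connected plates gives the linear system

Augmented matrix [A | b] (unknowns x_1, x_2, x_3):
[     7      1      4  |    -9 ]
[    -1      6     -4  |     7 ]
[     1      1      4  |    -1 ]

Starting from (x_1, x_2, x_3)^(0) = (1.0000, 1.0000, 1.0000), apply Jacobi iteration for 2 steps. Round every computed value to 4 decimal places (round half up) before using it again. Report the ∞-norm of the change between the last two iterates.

Iteration 1:
  x_1 = (-9 - (1)·1.0000 - (4)·1.0000) / (7) = -2.0000
  x_2 = (7 - (-1)·1.0000 - (-4)·1.0000) / (6) = 2.0000
  x_3 = (-1 - (1)·1.0000 - (1)·1.0000) / (4) = -0.7500
Iteration 2:
  x_1 = (-9 - (1)·2.0000 - (4)·-0.7500) / (7) = -1.1429
  x_2 = (7 - (-1)·-2.0000 - (-4)·-0.7500) / (6) = 0.3333
  x_3 = (-1 - (1)·-2.0000 - (1)·2.0000) / (4) = -0.2500
Change: (0.8571, -1.6667, 0.5000) → max |·| = 1.6667

1.6667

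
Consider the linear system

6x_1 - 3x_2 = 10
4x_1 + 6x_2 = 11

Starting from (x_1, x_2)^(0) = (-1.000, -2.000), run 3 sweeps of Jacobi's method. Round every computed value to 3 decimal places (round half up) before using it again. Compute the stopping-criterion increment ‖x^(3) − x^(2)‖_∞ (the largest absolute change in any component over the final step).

1.500

Iteration 1:
  x_1 = (10 - (-3)·-2.000) / (6) = 0.667
  x_2 = (11 - (4)·-1.000) / (6) = 2.500
Iteration 2:
  x_1 = (10 - (-3)·2.500) / (6) = 2.917
  x_2 = (11 - (4)·0.667) / (6) = 1.389
Iteration 3:
  x_1 = (10 - (-3)·1.389) / (6) = 2.361
  x_2 = (11 - (4)·2.917) / (6) = -0.111
Change: (-0.556, -1.500) → max |·| = 1.500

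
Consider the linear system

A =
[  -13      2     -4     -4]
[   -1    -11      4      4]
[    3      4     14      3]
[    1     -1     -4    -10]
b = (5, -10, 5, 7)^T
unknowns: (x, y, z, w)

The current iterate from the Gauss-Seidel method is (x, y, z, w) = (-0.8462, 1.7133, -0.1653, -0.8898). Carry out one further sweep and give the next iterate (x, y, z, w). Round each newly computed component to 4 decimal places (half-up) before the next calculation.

One sweep:
  x = (5 - (2)·1.7133 - (-4)·-0.1653 - (-4)·-0.8898) / (-13) = 0.2036
  y = (-10 - (-1)·0.2036 - (4)·-0.1653 - (4)·-0.8898) / (-11) = 0.5069
  z = (5 - (3)·0.2036 - (4)·0.5069 - (3)·-0.8898) / (14) = 0.3594
  w = (7 - (1)·0.2036 - (-1)·0.5069 - (-4)·0.3594) / (-10) = -0.8741

(0.2036, 0.5069, 0.3594, -0.8741)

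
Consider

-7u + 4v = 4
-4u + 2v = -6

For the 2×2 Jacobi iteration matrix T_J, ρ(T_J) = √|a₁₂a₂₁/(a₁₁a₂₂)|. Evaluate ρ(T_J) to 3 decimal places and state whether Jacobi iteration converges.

1.069

a₁₂a₂₁/(a₁₁a₂₂) = (4)·(-4) / ((-7)·(2)) = 1.142857
ρ = √|1.142857| = √1.142857 = 1.069
ρ > 1, so Jacobi diverges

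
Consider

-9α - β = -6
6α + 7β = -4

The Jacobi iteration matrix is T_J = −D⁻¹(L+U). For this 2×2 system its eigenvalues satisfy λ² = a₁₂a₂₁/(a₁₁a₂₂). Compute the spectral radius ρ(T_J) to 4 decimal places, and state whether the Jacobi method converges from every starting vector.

0.3086

a₁₂a₂₁/(a₁₁a₂₂) = (-1)·(6) / ((-9)·(7)) = 0.095238
ρ = √|0.095238| = √0.095238 = 0.3086
ρ < 1, so Jacobi converges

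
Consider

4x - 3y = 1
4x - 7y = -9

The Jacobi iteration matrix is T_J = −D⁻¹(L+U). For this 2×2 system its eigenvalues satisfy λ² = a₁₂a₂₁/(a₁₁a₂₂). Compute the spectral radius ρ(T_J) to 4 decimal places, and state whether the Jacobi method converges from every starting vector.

a₁₂a₂₁/(a₁₁a₂₂) = (-3)·(4) / ((4)·(-7)) = 0.428571
ρ = √|0.428571| = √0.428571 = 0.6547
ρ < 1, so Jacobi converges

0.6547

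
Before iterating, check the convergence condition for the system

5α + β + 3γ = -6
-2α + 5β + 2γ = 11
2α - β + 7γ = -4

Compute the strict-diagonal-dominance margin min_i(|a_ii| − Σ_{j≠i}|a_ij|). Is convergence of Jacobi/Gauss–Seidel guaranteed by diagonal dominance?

1

row 1: |5| − (1+3) = 1
row 2: |5| − (2+2) = 1
row 3: |7| − (2+1) = 4
minimum over rows = 1 → strictly diagonally dominant (convergence guaranteed)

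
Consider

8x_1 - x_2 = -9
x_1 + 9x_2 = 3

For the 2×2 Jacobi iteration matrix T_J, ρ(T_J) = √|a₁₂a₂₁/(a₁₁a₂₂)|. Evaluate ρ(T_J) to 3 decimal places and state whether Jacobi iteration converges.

0.118

a₁₂a₂₁/(a₁₁a₂₂) = (-1)·(1) / ((8)·(9)) = -0.013889
ρ = √|-0.013889| = √0.013889 = 0.118
ρ < 1, so Jacobi converges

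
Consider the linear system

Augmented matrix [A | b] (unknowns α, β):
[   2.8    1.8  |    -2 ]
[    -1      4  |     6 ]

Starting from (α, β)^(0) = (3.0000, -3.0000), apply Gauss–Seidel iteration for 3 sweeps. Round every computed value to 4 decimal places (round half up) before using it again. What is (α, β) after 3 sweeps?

(-1.3775, 1.1556)

Iteration 1:
  α = (-2 - (1.8)·-3.0000) / (2.8) = 1.2143
  β = (6 - (-1)·1.2143) / (4) = 1.8036
Iteration 2:
  α = (-2 - (1.8)·1.8036) / (2.8) = -1.8737
  β = (6 - (-1)·-1.8737) / (4) = 1.0316
Iteration 3:
  α = (-2 - (1.8)·1.0316) / (2.8) = -1.3775
  β = (6 - (-1)·-1.3775) / (4) = 1.1556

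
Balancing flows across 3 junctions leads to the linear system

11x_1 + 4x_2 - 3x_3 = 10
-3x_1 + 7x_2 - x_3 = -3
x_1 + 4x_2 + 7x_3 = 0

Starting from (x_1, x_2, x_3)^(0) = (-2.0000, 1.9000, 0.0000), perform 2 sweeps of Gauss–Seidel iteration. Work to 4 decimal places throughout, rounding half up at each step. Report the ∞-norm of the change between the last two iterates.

0.8565

Iteration 1:
  x_1 = (10 - (4)·1.9000 - (-3)·0.0000) / (11) = 0.2182
  x_2 = (-3 - (-3)·0.2182 - (-1)·0.0000) / (7) = -0.3351
  x_3 = (0 - (1)·0.2182 - (4)·-0.3351) / (7) = 0.1603
Iteration 2:
  x_1 = (10 - (4)·-0.3351 - (-3)·0.1603) / (11) = 1.0747
  x_2 = (-3 - (-3)·1.0747 - (-1)·0.1603) / (7) = 0.0549
  x_3 = (0 - (1)·1.0747 - (4)·0.0549) / (7) = -0.1849
Change: (0.8565, 0.3900, -0.3452) → max |·| = 0.8565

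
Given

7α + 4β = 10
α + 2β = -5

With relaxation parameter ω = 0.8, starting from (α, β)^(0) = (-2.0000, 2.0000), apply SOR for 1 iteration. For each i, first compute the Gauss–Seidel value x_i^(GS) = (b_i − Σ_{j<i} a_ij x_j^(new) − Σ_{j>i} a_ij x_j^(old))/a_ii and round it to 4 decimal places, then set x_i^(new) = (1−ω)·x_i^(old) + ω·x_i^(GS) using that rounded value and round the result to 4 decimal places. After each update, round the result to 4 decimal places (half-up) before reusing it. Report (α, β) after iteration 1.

(-0.1714, -1.5314)

Iteration 1:
  α: GS value = (10 - (4)·2.0000) / (7) = 0.2857;  α ← (1−ω)·-2.0000 + ω·0.2857 = -0.1714
  β: GS value = (-5 - (1)·-0.1714) / (2) = -2.4143;  β ← (1−ω)·2.0000 + ω·-2.4143 = -1.5314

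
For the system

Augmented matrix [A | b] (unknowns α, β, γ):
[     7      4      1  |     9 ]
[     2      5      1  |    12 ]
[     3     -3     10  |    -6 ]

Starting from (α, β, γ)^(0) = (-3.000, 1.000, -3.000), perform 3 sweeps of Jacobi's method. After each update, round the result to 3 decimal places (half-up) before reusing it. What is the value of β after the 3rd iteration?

2.817

Iteration 1:
  α = (9 - (4)·1.000 - (1)·-3.000) / (7) = 1.143
  β = (12 - (2)·-3.000 - (1)·-3.000) / (5) = 4.200
  γ = (-6 - (3)·-3.000 - (-3)·1.000) / (10) = 0.600
Iteration 2:
  α = (9 - (4)·4.200 - (1)·0.600) / (7) = -1.200
  β = (12 - (2)·1.143 - (1)·0.600) / (5) = 1.823
  γ = (-6 - (3)·1.143 - (-3)·4.200) / (10) = 0.317
Iteration 3:
  α = (9 - (4)·1.823 - (1)·0.317) / (7) = 0.199
  β = (12 - (2)·-1.200 - (1)·0.317) / (5) = 2.817
  γ = (-6 - (3)·-1.200 - (-3)·1.823) / (10) = 0.307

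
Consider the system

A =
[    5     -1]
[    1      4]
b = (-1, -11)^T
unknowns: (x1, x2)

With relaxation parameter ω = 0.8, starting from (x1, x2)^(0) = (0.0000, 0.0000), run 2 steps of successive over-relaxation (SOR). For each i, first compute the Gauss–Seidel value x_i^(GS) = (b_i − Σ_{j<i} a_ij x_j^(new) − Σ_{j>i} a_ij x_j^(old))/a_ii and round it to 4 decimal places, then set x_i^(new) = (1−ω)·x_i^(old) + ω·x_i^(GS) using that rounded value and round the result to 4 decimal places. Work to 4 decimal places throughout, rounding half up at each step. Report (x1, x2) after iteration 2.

Iteration 1:
  x1: GS value = (-1 - (-1)·0.0000) / (5) = -0.2000;  x1 ← (1−ω)·0.0000 + ω·-0.2000 = -0.1600
  x2: GS value = (-11 - (1)·-0.1600) / (4) = -2.7100;  x2 ← (1−ω)·0.0000 + ω·-2.7100 = -2.1680
Iteration 2:
  x1: GS value = (-1 - (-1)·-2.1680) / (5) = -0.6336;  x1 ← (1−ω)·-0.1600 + ω·-0.6336 = -0.5389
  x2: GS value = (-11 - (1)·-0.5389) / (4) = -2.6153;  x2 ← (1−ω)·-2.1680 + ω·-2.6153 = -2.5258

(-0.5389, -2.5258)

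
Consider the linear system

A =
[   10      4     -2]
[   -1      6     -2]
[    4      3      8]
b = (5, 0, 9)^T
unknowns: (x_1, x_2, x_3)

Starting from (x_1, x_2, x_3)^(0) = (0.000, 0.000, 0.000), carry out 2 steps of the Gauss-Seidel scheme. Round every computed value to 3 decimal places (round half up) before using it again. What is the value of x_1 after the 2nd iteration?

Iteration 1:
  x_1 = (5 - (4)·0.000 - (-2)·0.000) / (10) = 0.500
  x_2 = (0 - (-1)·0.500 - (-2)·0.000) / (6) = 0.083
  x_3 = (9 - (4)·0.500 - (3)·0.083) / (8) = 0.844
Iteration 2:
  x_1 = (5 - (4)·0.083 - (-2)·0.844) / (10) = 0.636
  x_2 = (0 - (-1)·0.636 - (-2)·0.844) / (6) = 0.387
  x_3 = (9 - (4)·0.636 - (3)·0.387) / (8) = 0.662

0.636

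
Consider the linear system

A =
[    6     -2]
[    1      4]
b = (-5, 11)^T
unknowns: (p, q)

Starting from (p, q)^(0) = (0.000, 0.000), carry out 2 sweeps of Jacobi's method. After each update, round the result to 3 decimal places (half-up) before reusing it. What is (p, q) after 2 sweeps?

(0.083, 2.958)

Iteration 1:
  p = (-5 - (-2)·0.000) / (6) = -0.833
  q = (11 - (1)·0.000) / (4) = 2.750
Iteration 2:
  p = (-5 - (-2)·2.750) / (6) = 0.083
  q = (11 - (1)·-0.833) / (4) = 2.958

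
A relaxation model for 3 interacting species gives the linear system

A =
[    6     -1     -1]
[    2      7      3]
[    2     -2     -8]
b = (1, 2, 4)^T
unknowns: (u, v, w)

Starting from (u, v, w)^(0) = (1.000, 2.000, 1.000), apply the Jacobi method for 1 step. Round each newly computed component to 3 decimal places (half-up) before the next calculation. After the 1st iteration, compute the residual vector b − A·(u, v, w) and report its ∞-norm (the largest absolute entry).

5.919

Iteration 1:
  u = (1 - (-1)·2.000 - (-1)·1.000) / (6) = 0.667
  v = (2 - (2)·1.000 - (3)·1.000) / (7) = -0.429
  w = (4 - (2)·1.000 - (-2)·2.000) / (-8) = -0.750
Residual b − A·x = (-4.181, 5.919, -4.192); ∞-norm = 5.919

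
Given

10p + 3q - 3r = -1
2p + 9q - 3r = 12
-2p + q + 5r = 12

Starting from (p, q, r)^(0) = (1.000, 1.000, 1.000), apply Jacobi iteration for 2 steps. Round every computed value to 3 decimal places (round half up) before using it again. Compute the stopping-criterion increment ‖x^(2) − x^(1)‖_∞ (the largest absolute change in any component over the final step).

0.778

Iteration 1:
  p = (-1 - (3)·1.000 - (-3)·1.000) / (10) = -0.100
  q = (12 - (2)·1.000 - (-3)·1.000) / (9) = 1.444
  r = (12 - (-2)·1.000 - (1)·1.000) / (5) = 2.600
Iteration 2:
  p = (-1 - (3)·1.444 - (-3)·2.600) / (10) = 0.247
  q = (12 - (2)·-0.100 - (-3)·2.600) / (9) = 2.222
  r = (12 - (-2)·-0.100 - (1)·1.444) / (5) = 2.071
Change: (0.347, 0.778, -0.529) → max |·| = 0.778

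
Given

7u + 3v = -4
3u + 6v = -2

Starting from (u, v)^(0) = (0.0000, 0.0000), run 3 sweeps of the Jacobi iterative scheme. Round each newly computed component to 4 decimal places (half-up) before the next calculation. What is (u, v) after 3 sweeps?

(-0.5510, -0.1190)

Iteration 1:
  u = (-4 - (3)·0.0000) / (7) = -0.5714
  v = (-2 - (3)·0.0000) / (6) = -0.3333
Iteration 2:
  u = (-4 - (3)·-0.3333) / (7) = -0.4286
  v = (-2 - (3)·-0.5714) / (6) = -0.0476
Iteration 3:
  u = (-4 - (3)·-0.0476) / (7) = -0.5510
  v = (-2 - (3)·-0.4286) / (6) = -0.1190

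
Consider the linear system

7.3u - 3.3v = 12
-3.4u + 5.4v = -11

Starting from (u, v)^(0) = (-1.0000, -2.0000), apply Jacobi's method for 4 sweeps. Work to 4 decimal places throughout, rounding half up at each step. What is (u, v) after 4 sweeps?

Iteration 1:
  u = (12 - (-3.3)·-2.0000) / (7.3) = 0.7397
  v = (-11 - (-3.4)·-1.0000) / (5.4) = -2.6667
Iteration 2:
  u = (12 - (-3.3)·-2.6667) / (7.3) = 0.4383
  v = (-11 - (-3.4)·0.7397) / (5.4) = -1.5713
Iteration 3:
  u = (12 - (-3.3)·-1.5713) / (7.3) = 0.9335
  v = (-11 - (-3.4)·0.4383) / (5.4) = -1.7611
Iteration 4:
  u = (12 - (-3.3)·-1.7611) / (7.3) = 0.8477
  v = (-11 - (-3.4)·0.9335) / (5.4) = -1.4493

(0.8477, -1.4493)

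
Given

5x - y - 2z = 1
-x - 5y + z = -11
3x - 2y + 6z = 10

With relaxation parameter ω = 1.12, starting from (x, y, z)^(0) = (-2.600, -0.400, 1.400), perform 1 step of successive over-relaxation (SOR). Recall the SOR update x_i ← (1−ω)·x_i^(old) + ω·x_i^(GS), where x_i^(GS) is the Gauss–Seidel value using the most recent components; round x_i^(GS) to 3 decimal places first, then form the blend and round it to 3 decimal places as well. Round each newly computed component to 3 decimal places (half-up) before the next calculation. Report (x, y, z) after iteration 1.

(1.074, 2.585, 2.062)

Iteration 1:
  x: GS value = (1 - (-1)·-0.400 - (-2)·1.400) / (5) = 0.680;  x ← (1−ω)·-2.600 + ω·0.680 = 1.074
  y: GS value = (-11 - (-1)·1.074 - (1)·1.400) / (-5) = 2.265;  y ← (1−ω)·-0.400 + ω·2.265 = 2.585
  z: GS value = (10 - (3)·1.074 - (-2)·2.585) / (6) = 1.991;  z ← (1−ω)·1.400 + ω·1.991 = 2.062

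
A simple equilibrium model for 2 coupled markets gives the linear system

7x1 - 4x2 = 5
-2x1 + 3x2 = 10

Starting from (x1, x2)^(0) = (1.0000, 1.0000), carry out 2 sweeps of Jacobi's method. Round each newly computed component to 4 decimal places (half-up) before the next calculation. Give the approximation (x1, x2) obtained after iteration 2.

Iteration 1:
  x1 = (5 - (-4)·1.0000) / (7) = 1.2857
  x2 = (10 - (-2)·1.0000) / (3) = 4.0000
Iteration 2:
  x1 = (5 - (-4)·4.0000) / (7) = 3.0000
  x2 = (10 - (-2)·1.2857) / (3) = 4.1905

(3.0000, 4.1905)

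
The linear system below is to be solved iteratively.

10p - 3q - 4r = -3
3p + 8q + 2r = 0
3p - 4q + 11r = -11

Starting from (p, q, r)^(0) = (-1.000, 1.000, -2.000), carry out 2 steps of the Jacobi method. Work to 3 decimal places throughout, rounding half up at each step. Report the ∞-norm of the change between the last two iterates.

0.617

Iteration 1:
  p = (-3 - (-3)·1.000 - (-4)·-2.000) / (10) = -0.800
  q = (0 - (3)·-1.000 - (2)·-2.000) / (8) = 0.875
  r = (-11 - (3)·-1.000 - (-4)·1.000) / (11) = -0.364
Iteration 2:
  p = (-3 - (-3)·0.875 - (-4)·-0.364) / (10) = -0.183
  q = (0 - (3)·-0.800 - (2)·-0.364) / (8) = 0.391
  r = (-11 - (3)·-0.800 - (-4)·0.875) / (11) = -0.464
Change: (0.617, -0.484, -0.100) → max |·| = 0.617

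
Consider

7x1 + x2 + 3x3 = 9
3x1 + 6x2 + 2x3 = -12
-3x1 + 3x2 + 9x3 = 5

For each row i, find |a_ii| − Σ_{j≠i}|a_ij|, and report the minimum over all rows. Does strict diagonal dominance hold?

1

row 1: |7| − (1+3) = 3
row 2: |6| − (3+2) = 1
row 3: |9| − (3+3) = 3
minimum over rows = 1 → strictly diagonally dominant (convergence guaranteed)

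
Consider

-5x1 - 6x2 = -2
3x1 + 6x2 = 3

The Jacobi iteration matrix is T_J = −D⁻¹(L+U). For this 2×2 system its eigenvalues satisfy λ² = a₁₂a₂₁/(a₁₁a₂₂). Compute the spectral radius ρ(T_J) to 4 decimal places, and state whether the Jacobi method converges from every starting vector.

a₁₂a₂₁/(a₁₁a₂₂) = (-6)·(3) / ((-5)·(6)) = 0.600000
ρ = √|0.600000| = √0.600000 = 0.7746
ρ < 1, so Jacobi converges

0.7746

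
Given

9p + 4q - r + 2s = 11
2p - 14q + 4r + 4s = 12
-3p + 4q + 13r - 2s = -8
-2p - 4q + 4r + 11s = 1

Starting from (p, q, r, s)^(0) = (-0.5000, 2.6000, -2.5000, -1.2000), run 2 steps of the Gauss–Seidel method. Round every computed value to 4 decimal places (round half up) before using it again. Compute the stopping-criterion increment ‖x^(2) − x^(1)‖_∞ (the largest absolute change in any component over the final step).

2.1070

Iteration 1:
  p = (11 - (4)·2.6000 - (-1)·-2.5000 - (2)·-1.2000) / (9) = 0.0556
  q = (12 - (2)·0.0556 - (4)·-2.5000 - (4)·-1.2000) / (-14) = -1.9063
  r = (-8 - (-3)·0.0556 - (4)·-1.9063 - (-2)·-1.2000) / (13) = -0.2006
  s = (1 - (-2)·0.0556 - (-4)·-1.9063 - (4)·-0.2006) / (11) = -0.5192
Iteration 2:
  p = (11 - (4)·-1.9063 - (-1)·-0.2006 - (2)·-0.5192) / (9) = 2.1626
  q = (12 - (2)·2.1626 - (4)·-0.2006 - (4)·-0.5192) / (-14) = -0.7539
  r = (-8 - (-3)·2.1626 - (4)·-0.7539 - (-2)·-0.5192) / (13) = 0.0358
  s = (1 - (-2)·2.1626 - (-4)·-0.7539 - (4)·0.0358) / (11) = 0.1969
Change: (2.1070, 1.1524, 0.2364, 0.7161) → max |·| = 2.1070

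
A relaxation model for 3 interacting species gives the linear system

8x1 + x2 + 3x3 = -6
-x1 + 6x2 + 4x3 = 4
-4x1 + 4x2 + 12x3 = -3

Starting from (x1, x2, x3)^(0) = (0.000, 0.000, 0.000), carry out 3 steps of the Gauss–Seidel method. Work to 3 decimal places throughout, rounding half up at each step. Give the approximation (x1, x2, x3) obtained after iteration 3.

Iteration 1:
  x1 = (-6 - (1)·0.000 - (3)·0.000) / (8) = -0.750
  x2 = (4 - (-1)·-0.750 - (4)·0.000) / (6) = 0.542
  x3 = (-3 - (-4)·-0.750 - (4)·0.542) / (12) = -0.681
Iteration 2:
  x1 = (-6 - (1)·0.542 - (3)·-0.681) / (8) = -0.562
  x2 = (4 - (-1)·-0.562 - (4)·-0.681) / (6) = 1.027
  x3 = (-3 - (-4)·-0.562 - (4)·1.027) / (12) = -0.780
Iteration 3:
  x1 = (-6 - (1)·1.027 - (3)·-0.780) / (8) = -0.586
  x2 = (4 - (-1)·-0.586 - (4)·-0.780) / (6) = 1.089
  x3 = (-3 - (-4)·-0.586 - (4)·1.089) / (12) = -0.808

(-0.586, 1.089, -0.808)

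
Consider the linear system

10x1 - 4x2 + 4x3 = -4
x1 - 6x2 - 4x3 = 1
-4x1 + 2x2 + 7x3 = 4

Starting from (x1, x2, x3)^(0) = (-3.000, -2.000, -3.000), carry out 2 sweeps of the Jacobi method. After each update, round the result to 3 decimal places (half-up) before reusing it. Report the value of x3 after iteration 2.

Iteration 1:
  x1 = (-4 - (-4)·-2.000 - (4)·-3.000) / (10) = 0.000
  x2 = (1 - (1)·-3.000 - (-4)·-3.000) / (-6) = 1.333
  x3 = (4 - (-4)·-3.000 - (2)·-2.000) / (7) = -0.571
Iteration 2:
  x1 = (-4 - (-4)·1.333 - (4)·-0.571) / (10) = 0.362
  x2 = (1 - (1)·0.000 - (-4)·-0.571) / (-6) = 0.214
  x3 = (4 - (-4)·0.000 - (2)·1.333) / (7) = 0.191

0.191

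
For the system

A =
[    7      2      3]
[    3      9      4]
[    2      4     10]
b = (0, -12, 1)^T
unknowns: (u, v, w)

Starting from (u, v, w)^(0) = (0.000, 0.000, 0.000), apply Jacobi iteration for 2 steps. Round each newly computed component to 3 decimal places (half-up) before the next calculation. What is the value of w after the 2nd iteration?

Iteration 1:
  u = (0 - (2)·0.000 - (3)·0.000) / (7) = 0.000
  v = (-12 - (3)·0.000 - (4)·0.000) / (9) = -1.333
  w = (1 - (2)·0.000 - (4)·0.000) / (10) = 0.100
Iteration 2:
  u = (0 - (2)·-1.333 - (3)·0.100) / (7) = 0.338
  v = (-12 - (3)·0.000 - (4)·0.100) / (9) = -1.378
  w = (1 - (2)·0.000 - (4)·-1.333) / (10) = 0.633

0.633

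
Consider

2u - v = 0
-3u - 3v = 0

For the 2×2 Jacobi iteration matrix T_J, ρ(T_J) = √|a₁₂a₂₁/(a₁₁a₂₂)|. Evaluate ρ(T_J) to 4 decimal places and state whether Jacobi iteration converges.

a₁₂a₂₁/(a₁₁a₂₂) = (-1)·(-3) / ((2)·(-3)) = -0.500000
ρ = √|-0.500000| = √0.500000 = 0.7071
ρ < 1, so Jacobi converges

0.7071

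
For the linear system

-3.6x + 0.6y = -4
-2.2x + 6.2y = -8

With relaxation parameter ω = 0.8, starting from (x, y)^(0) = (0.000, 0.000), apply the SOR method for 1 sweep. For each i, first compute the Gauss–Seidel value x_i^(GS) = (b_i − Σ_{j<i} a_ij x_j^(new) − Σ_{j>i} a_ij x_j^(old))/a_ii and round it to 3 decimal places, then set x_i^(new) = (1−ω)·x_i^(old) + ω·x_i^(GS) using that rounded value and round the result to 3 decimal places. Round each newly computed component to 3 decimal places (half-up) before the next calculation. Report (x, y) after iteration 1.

(0.889, -0.780)

Iteration 1:
  x: GS value = (-4 - (0.6)·0.000) / (-3.6) = 1.111;  x ← (1−ω)·0.000 + ω·1.111 = 0.889
  y: GS value = (-8 - (-2.2)·0.889) / (6.2) = -0.975;  y ← (1−ω)·0.000 + ω·-0.975 = -0.780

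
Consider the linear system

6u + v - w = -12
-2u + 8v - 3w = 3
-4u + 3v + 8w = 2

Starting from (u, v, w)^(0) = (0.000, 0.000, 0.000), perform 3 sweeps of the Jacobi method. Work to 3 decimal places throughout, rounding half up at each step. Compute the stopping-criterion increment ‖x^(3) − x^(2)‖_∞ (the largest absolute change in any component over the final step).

0.433

Iteration 1:
  u = (-12 - (1)·0.000 - (-1)·0.000) / (6) = -2.000
  v = (3 - (-2)·0.000 - (-3)·0.000) / (8) = 0.375
  w = (2 - (-4)·0.000 - (3)·0.000) / (8) = 0.250
Iteration 2:
  u = (-12 - (1)·0.375 - (-1)·0.250) / (6) = -2.021
  v = (3 - (-2)·-2.000 - (-3)·0.250) / (8) = -0.031
  w = (2 - (-4)·-2.000 - (3)·0.375) / (8) = -0.891
Iteration 3:
  u = (-12 - (1)·-0.031 - (-1)·-0.891) / (6) = -2.143
  v = (3 - (-2)·-2.021 - (-3)·-0.891) / (8) = -0.464
  w = (2 - (-4)·-2.021 - (3)·-0.031) / (8) = -0.749
Change: (-0.122, -0.433, 0.142) → max |·| = 0.433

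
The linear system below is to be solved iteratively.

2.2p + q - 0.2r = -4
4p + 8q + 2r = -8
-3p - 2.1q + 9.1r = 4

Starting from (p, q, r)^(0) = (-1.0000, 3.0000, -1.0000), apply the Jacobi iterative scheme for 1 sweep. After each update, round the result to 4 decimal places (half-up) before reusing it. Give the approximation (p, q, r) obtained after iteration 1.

Iteration 1:
  p = (-4 - (1)·3.0000 - (-0.2)·-1.0000) / (2.2) = -3.2727
  q = (-8 - (4)·-1.0000 - (2)·-1.0000) / (8) = -0.2500
  r = (4 - (-3)·-1.0000 - (-2.1)·3.0000) / (9.1) = 0.8022

(-3.2727, -0.2500, 0.8022)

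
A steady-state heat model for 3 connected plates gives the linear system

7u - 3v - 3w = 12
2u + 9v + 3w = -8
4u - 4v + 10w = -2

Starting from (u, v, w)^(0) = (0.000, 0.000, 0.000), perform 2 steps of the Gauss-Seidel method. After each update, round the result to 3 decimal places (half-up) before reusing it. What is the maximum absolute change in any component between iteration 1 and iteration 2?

Iteration 1:
  u = (12 - (-3)·0.000 - (-3)·0.000) / (7) = 1.714
  v = (-8 - (2)·1.714 - (3)·0.000) / (9) = -1.270
  w = (-2 - (4)·1.714 - (-4)·-1.270) / (10) = -1.394
Iteration 2:
  u = (12 - (-3)·-1.270 - (-3)·-1.394) / (7) = 0.573
  v = (-8 - (2)·0.573 - (3)·-1.394) / (9) = -0.552
  w = (-2 - (4)·0.573 - (-4)·-0.552) / (10) = -0.650
Change: (-1.141, 0.718, 0.744) → max |·| = 1.141

1.141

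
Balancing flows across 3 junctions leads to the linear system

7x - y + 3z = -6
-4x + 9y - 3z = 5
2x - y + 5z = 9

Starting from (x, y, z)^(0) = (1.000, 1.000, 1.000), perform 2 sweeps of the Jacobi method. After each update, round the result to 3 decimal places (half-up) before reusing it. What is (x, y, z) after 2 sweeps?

(-1.352, 0.581, 2.524)

Iteration 1:
  x = (-6 - (-1)·1.000 - (3)·1.000) / (7) = -1.143
  y = (5 - (-4)·1.000 - (-3)·1.000) / (9) = 1.333
  z = (9 - (2)·1.000 - (-1)·1.000) / (5) = 1.600
Iteration 2:
  x = (-6 - (-1)·1.333 - (3)·1.600) / (7) = -1.352
  y = (5 - (-4)·-1.143 - (-3)·1.600) / (9) = 0.581
  z = (9 - (2)·-1.143 - (-1)·1.333) / (5) = 2.524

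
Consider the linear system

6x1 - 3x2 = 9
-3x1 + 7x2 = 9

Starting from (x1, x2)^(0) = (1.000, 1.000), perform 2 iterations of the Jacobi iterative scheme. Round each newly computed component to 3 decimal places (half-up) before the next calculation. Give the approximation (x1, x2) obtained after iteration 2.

(2.357, 2.143)

Iteration 1:
  x1 = (9 - (-3)·1.000) / (6) = 2.000
  x2 = (9 - (-3)·1.000) / (7) = 1.714
Iteration 2:
  x1 = (9 - (-3)·1.714) / (6) = 2.357
  x2 = (9 - (-3)·2.000) / (7) = 2.143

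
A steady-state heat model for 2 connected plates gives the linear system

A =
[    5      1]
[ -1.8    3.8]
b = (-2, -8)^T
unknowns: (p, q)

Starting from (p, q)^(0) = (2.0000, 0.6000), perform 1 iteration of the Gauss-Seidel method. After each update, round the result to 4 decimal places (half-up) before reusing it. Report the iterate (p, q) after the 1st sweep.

(-0.5200, -2.3516)

Iteration 1:
  p = (-2 - (1)·0.6000) / (5) = -0.5200
  q = (-8 - (-1.8)·-0.5200) / (3.8) = -2.3516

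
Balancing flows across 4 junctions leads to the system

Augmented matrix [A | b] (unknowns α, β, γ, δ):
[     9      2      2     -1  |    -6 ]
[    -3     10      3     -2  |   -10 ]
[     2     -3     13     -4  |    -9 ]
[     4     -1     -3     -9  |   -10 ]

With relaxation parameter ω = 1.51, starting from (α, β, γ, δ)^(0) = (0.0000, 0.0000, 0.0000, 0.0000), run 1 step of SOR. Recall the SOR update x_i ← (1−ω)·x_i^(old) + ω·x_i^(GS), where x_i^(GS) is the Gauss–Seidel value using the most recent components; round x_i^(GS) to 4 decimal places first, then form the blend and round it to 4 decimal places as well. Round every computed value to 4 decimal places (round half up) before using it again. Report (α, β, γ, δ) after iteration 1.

Iteration 1:
  α: GS value = (-6 - (2)·0.0000 - (2)·0.0000 - (-1)·0.0000) / (9) = -0.6667;  α ← (1−ω)·0.0000 + ω·-0.6667 = -1.0067
  β: GS value = (-10 - (-3)·-1.0067 - (3)·0.0000 - (-2)·0.0000) / (10) = -1.3020;  β ← (1−ω)·0.0000 + ω·-1.3020 = -1.9660
  γ: GS value = (-9 - (2)·-1.0067 - (-3)·-1.9660 - (-4)·0.0000) / (13) = -0.9911;  γ ← (1−ω)·0.0000 + ω·-0.9911 = -1.4966
  δ: GS value = (-10 - (4)·-1.0067 - (-1)·-1.9660 - (-3)·-1.4966) / (-9) = 1.3810;  δ ← (1−ω)·0.0000 + ω·1.3810 = 2.0853

(-1.0067, -1.9660, -1.4966, 2.0853)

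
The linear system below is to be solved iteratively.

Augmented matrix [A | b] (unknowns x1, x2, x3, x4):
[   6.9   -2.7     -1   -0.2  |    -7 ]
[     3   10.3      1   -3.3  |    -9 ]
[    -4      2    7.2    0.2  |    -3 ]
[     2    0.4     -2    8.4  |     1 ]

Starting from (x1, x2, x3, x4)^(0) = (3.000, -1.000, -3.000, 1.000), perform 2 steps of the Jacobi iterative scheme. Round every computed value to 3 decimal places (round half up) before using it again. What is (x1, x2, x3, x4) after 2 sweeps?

(-1.278, -0.896, -1.073, 0.962)

Iteration 1:
  x1 = (-7 - (-2.7)·-1.000 - (-1)·-3.000 - (-0.2)·1.000) / (6.9) = -1.812
  x2 = (-9 - (3)·3.000 - (1)·-3.000 - (-3.3)·1.000) / (10.3) = -1.136
  x3 = (-3 - (-4)·3.000 - (2)·-1.000 - (0.2)·1.000) / (7.2) = 1.500
  x4 = (1 - (2)·3.000 - (0.4)·-1.000 - (-2)·-3.000) / (8.4) = -1.262
Iteration 2:
  x1 = (-7 - (-2.7)·-1.136 - (-1)·1.500 - (-0.2)·-1.262) / (6.9) = -1.278
  x2 = (-9 - (3)·-1.812 - (1)·1.500 - (-3.3)·-1.262) / (10.3) = -0.896
  x3 = (-3 - (-4)·-1.812 - (2)·-1.136 - (0.2)·-1.262) / (7.2) = -1.073
  x4 = (1 - (2)·-1.812 - (0.4)·-1.136 - (-2)·1.500) / (8.4) = 0.962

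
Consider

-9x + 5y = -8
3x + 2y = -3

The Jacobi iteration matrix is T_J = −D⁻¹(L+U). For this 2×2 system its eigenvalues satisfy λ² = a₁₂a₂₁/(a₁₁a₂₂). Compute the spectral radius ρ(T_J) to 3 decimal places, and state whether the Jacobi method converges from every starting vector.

a₁₂a₂₁/(a₁₁a₂₂) = (5)·(3) / ((-9)·(2)) = -0.833333
ρ = √|-0.833333| = √0.833333 = 0.913
ρ < 1, so Jacobi converges

0.913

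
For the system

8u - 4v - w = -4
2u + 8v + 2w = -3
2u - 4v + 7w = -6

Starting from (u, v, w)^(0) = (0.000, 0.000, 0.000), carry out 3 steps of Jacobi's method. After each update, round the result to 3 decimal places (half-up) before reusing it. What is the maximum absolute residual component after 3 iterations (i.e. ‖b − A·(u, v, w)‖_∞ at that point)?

Iteration 1:
  u = (-4 - (-4)·0.000 - (-1)·0.000) / (8) = -0.500
  v = (-3 - (2)·0.000 - (2)·0.000) / (8) = -0.375
  w = (-6 - (2)·0.000 - (-4)·0.000) / (7) = -0.857
Iteration 2:
  u = (-4 - (-4)·-0.375 - (-1)·-0.857) / (8) = -0.795
  v = (-3 - (2)·-0.500 - (2)·-0.857) / (8) = -0.036
  w = (-6 - (2)·-0.500 - (-4)·-0.375) / (7) = -0.929
Iteration 3:
  u = (-4 - (-4)·-0.036 - (-1)·-0.929) / (8) = -0.634
  v = (-3 - (2)·-0.795 - (2)·-0.929) / (8) = 0.056
  w = (-6 - (2)·-0.795 - (-4)·-0.036) / (7) = -0.651
Residual b − A·x = (0.645, -0.878, 0.049); ∞-norm = 0.878

0.878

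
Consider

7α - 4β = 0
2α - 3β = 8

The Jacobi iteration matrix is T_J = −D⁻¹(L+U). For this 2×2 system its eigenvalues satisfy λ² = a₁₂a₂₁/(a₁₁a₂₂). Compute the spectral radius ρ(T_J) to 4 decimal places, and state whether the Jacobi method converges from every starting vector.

a₁₂a₂₁/(a₁₁a₂₂) = (-4)·(2) / ((7)·(-3)) = 0.380952
ρ = √|0.380952| = √0.380952 = 0.6172
ρ < 1, so Jacobi converges

0.6172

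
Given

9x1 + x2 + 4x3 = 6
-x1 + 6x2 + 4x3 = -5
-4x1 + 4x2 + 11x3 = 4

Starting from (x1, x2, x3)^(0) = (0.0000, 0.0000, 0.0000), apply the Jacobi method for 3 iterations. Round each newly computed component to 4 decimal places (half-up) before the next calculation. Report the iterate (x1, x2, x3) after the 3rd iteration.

Iteration 1:
  x1 = (6 - (1)·0.0000 - (4)·0.0000) / (9) = 0.6667
  x2 = (-5 - (-1)·0.0000 - (4)·0.0000) / (6) = -0.8333
  x3 = (4 - (-4)·0.0000 - (4)·0.0000) / (11) = 0.3636
Iteration 2:
  x1 = (6 - (1)·-0.8333 - (4)·0.3636) / (9) = 0.5977
  x2 = (-5 - (-1)·0.6667 - (4)·0.3636) / (6) = -0.9646
  x3 = (4 - (-4)·0.6667 - (4)·-0.8333) / (11) = 0.9091
Iteration 3:
  x1 = (6 - (1)·-0.9646 - (4)·0.9091) / (9) = 0.3698
  x2 = (-5 - (-1)·0.5977 - (4)·0.9091) / (6) = -1.3398
  x3 = (4 - (-4)·0.5977 - (4)·-0.9646) / (11) = 0.9317

(0.3698, -1.3398, 0.9317)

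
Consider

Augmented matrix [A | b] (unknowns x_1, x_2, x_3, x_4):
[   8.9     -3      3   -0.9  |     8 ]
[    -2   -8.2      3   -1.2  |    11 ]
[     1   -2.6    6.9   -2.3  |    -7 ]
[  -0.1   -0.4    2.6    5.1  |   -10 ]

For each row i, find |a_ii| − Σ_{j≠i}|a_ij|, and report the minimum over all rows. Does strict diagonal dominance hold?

row 1: |8.9| − (3+3+0.9) = 2
row 2: |-8.2| − (2+3+1.2) = 2
row 3: |6.9| − (1+2.6+2.3) = 1
row 4: |5.1| − (0.1+0.4+2.6) = 2
minimum over rows = 1 → strictly diagonally dominant (convergence guaranteed)

1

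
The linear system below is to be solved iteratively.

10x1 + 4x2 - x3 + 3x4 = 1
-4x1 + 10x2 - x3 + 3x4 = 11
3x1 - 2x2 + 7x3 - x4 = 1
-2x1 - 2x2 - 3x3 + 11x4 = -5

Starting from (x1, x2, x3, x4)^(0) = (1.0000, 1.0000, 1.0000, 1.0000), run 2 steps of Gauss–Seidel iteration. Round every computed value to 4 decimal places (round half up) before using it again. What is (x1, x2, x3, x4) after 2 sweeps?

Iteration 1:
  x1 = (1 - (4)·1.0000 - (-1)·1.0000 - (3)·1.0000) / (10) = -0.5000
  x2 = (11 - (-4)·-0.5000 - (-1)·1.0000 - (3)·1.0000) / (10) = 0.7000
  x3 = (1 - (3)·-0.5000 - (-2)·0.7000 - (-1)·1.0000) / (7) = 0.7000
  x4 = (-5 - (-2)·-0.5000 - (-2)·0.7000 - (-3)·0.7000) / (11) = -0.2273
Iteration 2:
  x1 = (1 - (4)·0.7000 - (-1)·0.7000 - (3)·-0.2273) / (10) = -0.0418
  x2 = (11 - (-4)·-0.0418 - (-1)·0.7000 - (3)·-0.2273) / (10) = 1.2215
  x3 = (1 - (3)·-0.0418 - (-2)·1.2215 - (-1)·-0.2273) / (7) = 0.4773
  x4 = (-5 - (-2)·-0.0418 - (-2)·1.2215 - (-3)·0.4773) / (11) = -0.1099

(-0.0418, 1.2215, 0.4773, -0.1099)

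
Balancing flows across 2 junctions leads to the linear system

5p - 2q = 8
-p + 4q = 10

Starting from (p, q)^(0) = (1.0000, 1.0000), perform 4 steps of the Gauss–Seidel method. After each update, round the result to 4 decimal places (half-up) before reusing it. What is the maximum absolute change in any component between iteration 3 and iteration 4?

0.0080

Iteration 1:
  p = (8 - (-2)·1.0000) / (5) = 2.0000
  q = (10 - (-1)·2.0000) / (4) = 3.0000
Iteration 2:
  p = (8 - (-2)·3.0000) / (5) = 2.8000
  q = (10 - (-1)·2.8000) / (4) = 3.2000
Iteration 3:
  p = (8 - (-2)·3.2000) / (5) = 2.8800
  q = (10 - (-1)·2.8800) / (4) = 3.2200
Iteration 4:
  p = (8 - (-2)·3.2200) / (5) = 2.8880
  q = (10 - (-1)·2.8880) / (4) = 3.2220
Change: (0.0080, 0.0020) → max |·| = 0.0080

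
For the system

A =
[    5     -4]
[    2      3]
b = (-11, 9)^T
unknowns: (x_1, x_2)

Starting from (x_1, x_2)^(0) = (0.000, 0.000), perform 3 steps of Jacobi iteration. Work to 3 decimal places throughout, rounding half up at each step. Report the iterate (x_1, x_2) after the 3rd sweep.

(1.374, 2.867)

Iteration 1:
  x_1 = (-11 - (-4)·0.000) / (5) = -2.200
  x_2 = (9 - (2)·0.000) / (3) = 3.000
Iteration 2:
  x_1 = (-11 - (-4)·3.000) / (5) = 0.200
  x_2 = (9 - (2)·-2.200) / (3) = 4.467
Iteration 3:
  x_1 = (-11 - (-4)·4.467) / (5) = 1.374
  x_2 = (9 - (2)·0.200) / (3) = 2.867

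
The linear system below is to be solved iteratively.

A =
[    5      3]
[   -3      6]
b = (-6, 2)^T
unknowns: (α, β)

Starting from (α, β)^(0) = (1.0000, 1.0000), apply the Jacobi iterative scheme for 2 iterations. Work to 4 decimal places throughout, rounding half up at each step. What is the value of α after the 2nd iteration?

Iteration 1:
  α = (-6 - (3)·1.0000) / (5) = -1.8000
  β = (2 - (-3)·1.0000) / (6) = 0.8333
Iteration 2:
  α = (-6 - (3)·0.8333) / (5) = -1.7000
  β = (2 - (-3)·-1.8000) / (6) = -0.5667

-1.7000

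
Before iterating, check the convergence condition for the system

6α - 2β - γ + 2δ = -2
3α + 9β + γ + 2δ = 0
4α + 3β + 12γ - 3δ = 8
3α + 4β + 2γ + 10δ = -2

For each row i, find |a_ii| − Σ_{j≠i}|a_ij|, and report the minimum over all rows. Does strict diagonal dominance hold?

1

row 1: |6| − (2+1+2) = 1
row 2: |9| − (3+1+2) = 3
row 3: |12| − (4+3+3) = 2
row 4: |10| − (3+4+2) = 1
minimum over rows = 1 → strictly diagonally dominant (convergence guaranteed)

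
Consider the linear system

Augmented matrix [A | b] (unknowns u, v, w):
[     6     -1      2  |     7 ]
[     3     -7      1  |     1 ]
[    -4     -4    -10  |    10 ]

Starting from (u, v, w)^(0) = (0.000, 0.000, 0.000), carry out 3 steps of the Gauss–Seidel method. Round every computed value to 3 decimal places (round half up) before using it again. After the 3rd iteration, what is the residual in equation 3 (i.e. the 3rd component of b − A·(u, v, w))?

0.000

Iteration 1:
  u = (7 - (-1)·0.000 - (2)·0.000) / (6) = 1.167
  v = (1 - (3)·1.167 - (1)·0.000) / (-7) = 0.357
  w = (10 - (-4)·1.167 - (-4)·0.357) / (-10) = -1.610
Iteration 2:
  u = (7 - (-1)·0.357 - (2)·-1.610) / (6) = 1.763
  v = (1 - (3)·1.763 - (1)·-1.610) / (-7) = 0.383
  w = (10 - (-4)·1.763 - (-4)·0.383) / (-10) = -1.858
Iteration 3:
  u = (7 - (-1)·0.383 - (2)·-1.858) / (6) = 1.850
  v = (1 - (3)·1.850 - (1)·-1.858) / (-7) = 0.385
  w = (10 - (-4)·1.850 - (-4)·0.385) / (-10) = -1.894
Residual b − A·x = (0.073, 0.039, 0.000)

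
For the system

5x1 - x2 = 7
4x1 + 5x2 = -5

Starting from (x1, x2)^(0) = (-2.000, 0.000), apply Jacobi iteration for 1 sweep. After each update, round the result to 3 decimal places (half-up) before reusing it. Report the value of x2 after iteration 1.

Iteration 1:
  x1 = (7 - (-1)·0.000) / (5) = 1.400
  x2 = (-5 - (4)·-2.000) / (5) = 0.600

0.600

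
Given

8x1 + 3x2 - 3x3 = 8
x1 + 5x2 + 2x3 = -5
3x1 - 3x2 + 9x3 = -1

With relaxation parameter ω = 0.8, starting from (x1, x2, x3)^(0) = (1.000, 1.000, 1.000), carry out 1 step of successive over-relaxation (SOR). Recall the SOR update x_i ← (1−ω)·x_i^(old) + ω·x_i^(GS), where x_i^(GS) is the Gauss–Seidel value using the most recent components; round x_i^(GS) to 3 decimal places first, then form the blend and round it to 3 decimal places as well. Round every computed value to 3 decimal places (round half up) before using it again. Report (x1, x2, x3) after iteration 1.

(1.000, -1.080, -0.443)

Iteration 1:
  x1: GS value = (8 - (3)·1.000 - (-3)·1.000) / (8) = 1.000;  x1 ← (1−ω)·1.000 + ω·1.000 = 1.000
  x2: GS value = (-5 - (1)·1.000 - (2)·1.000) / (5) = -1.600;  x2 ← (1−ω)·1.000 + ω·-1.600 = -1.080
  x3: GS value = (-1 - (3)·1.000 - (-3)·-1.080) / (9) = -0.804;  x3 ← (1−ω)·1.000 + ω·-0.804 = -0.443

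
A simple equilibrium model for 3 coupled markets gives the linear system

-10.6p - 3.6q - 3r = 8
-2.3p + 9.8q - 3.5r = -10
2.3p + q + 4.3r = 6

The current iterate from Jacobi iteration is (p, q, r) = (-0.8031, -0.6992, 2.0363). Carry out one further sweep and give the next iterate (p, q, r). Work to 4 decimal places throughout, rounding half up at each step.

(-1.0936, -0.4816, 1.9875)

One sweep:
  p = (8 - (-3.6)·-0.6992 - (-3)·2.0363) / (-10.6) = -1.0936
  q = (-10 - (-2.3)·-0.8031 - (-3.5)·2.0363) / (9.8) = -0.4816
  r = (6 - (2.3)·-0.8031 - (1)·-0.6992) / (4.3) = 1.9875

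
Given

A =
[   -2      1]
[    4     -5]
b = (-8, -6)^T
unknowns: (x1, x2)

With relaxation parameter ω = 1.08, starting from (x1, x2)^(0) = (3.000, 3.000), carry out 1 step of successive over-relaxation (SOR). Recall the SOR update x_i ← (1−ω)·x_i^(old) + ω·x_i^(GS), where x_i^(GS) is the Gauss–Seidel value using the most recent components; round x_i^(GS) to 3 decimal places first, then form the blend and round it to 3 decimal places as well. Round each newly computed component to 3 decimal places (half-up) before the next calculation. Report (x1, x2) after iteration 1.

(5.700, 5.981)

Iteration 1:
  x1: GS value = (-8 - (1)·3.000) / (-2) = 5.500;  x1 ← (1−ω)·3.000 + ω·5.500 = 5.700
  x2: GS value = (-6 - (4)·5.700) / (-5) = 5.760;  x2 ← (1−ω)·3.000 + ω·5.760 = 5.981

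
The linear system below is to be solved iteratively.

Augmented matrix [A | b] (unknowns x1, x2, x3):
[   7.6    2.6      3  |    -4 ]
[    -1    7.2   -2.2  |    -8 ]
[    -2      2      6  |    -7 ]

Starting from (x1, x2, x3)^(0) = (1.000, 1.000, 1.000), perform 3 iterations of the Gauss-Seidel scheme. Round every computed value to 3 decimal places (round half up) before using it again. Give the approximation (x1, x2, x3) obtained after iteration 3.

(0.200, -1.261, -0.680)

Iteration 1:
  x1 = (-4 - (2.6)·1.000 - (3)·1.000) / (7.6) = -1.263
  x2 = (-8 - (-1)·-1.263 - (-2.2)·1.000) / (7.2) = -0.981
  x3 = (-7 - (-2)·-1.263 - (2)·-0.981) / (6) = -1.261
Iteration 2:
  x1 = (-4 - (2.6)·-0.981 - (3)·-1.261) / (7.6) = 0.307
  x2 = (-8 - (-1)·0.307 - (-2.2)·-1.261) / (7.2) = -1.454
  x3 = (-7 - (-2)·0.307 - (2)·-1.454) / (6) = -0.580
Iteration 3:
  x1 = (-4 - (2.6)·-1.454 - (3)·-0.580) / (7.6) = 0.200
  x2 = (-8 - (-1)·0.200 - (-2.2)·-0.580) / (7.2) = -1.261
  x3 = (-7 - (-2)·0.200 - (2)·-1.261) / (6) = -0.680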